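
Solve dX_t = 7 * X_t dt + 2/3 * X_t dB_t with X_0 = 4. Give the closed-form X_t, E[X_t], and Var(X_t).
X_t = 4 * exp((61/9) t + (2/3) B_t); E[X_t] = 4*exp(7*t); Var(X_t) = 16*(exp(4*t/9) - 1)*exp(14*t)

For GBM dX = mu X dt + sigma X dB with X_0 = x_0, apply Itô to Y = log X: dY = (mu - sigma^2/2) dt + sigma dB, so Y_t = log(x_0) + (mu - sigma^2/2) t + sigma B_t and hence X_t = x_0 * exp((mu - sigma^2/2) t + sigma B_t).
With mu = 7, sigma = 2/3, x_0 = 4, this gives:
  X_t = 4 * exp((61/9) * t + (2/3) * B_t).
Since sigma*B_t ~ Normal(0, sigma^2 t), E[exp(sigma*B_t)] = exp(sigma^2 t / 2); so E[X_t] = x_0 * exp((mu - sigma^2/2) t) * exp(sigma^2 t / 2) = x_0 * exp(mu t) = 4*exp(7*t).
Var(X_t) = E[X_t^2] - (E[X_t])^2 = x_0^2 * exp(2 mu t) * (exp(sigma^2 t) - 1) = 16*(exp(4*t/9) - 1)*exp(14*t).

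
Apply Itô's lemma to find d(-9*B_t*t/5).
d(-9*B_t*t/5) = (-9*B_t/5) dt + (-9*t/5) dB_t

Itô's formula for f(t, x): d f(t, B_t) = (f_t + (1/2) f_xx) dt + f_x dB_t. Compute partials of f(t, x) = -9*t*x/5:
  f_t(t,x)  = -9*x/5
  f_x(t,x)  = -9*t/5
  f_xx(t,x) = 0
Assemble drift = f_t + (1/2) f_xx = -9*x/5 and diffusion = f_x = -9*t/5. Substituting x = B_t:
  d(-9*B_t*t/5) = (-9*B_t/5) dt + (-9*t/5) dB_t.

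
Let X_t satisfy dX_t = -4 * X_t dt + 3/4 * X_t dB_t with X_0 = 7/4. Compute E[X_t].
E[X_t] = 7*exp(-4*t)/4

For GBM dX = mu X dt + sigma X dB with X_0 = x_0, apply Itô to Y = log X: dY = (mu - sigma^2/2) dt + sigma dB, so Y_t = log(x_0) + (mu - sigma^2/2) t + sigma B_t and hence X_t = x_0 * exp((mu - sigma^2/2) t + sigma B_t).
With mu = -4, sigma = 3/4, x_0 = 7/4, this gives:
  X_t = 7/4 * exp((-137/32) * t + (3/4) * B_t).
Since sigma*B_t ~ Normal(0, sigma^2 t), E[exp(sigma*B_t)] = exp(sigma^2 t / 2); so E[X_t] = x_0 * exp((mu - sigma^2/2) t) * exp(sigma^2 t / 2) = x_0 * exp(mu t) = 7*exp(-4*t)/4.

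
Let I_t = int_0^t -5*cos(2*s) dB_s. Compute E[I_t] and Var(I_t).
E[I_t] = 0; Var(I_t) = 25*t/2 + 25*sin(4*t)/8

The Itô integral of a deterministic integrand f(s) has mean 0 because each increment f(s) * (B_{s+ds} - B_s) has mean 0. By the Itô isometry:
  Var( int_0^t f(s) dB_s ) = E[ (int_0^t f(s) dB_s)^2 ] = int_0^t f(s)^2 ds.
Here f(s) = -5*cos(2*s), so f(s)^2 = 25*cos(2*s)^2. Integrate:
  int_0^t (25*cos(2*s)^2) ds = 25*t/2 + 25*sin(4*t)/8.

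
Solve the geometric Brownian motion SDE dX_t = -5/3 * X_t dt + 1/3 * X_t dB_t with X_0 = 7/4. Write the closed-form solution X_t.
X_t = 7/4 * exp((-31/18) * t + (1/3) * B_t)

For GBM dX = mu X dt + sigma X dB with X_0 = x_0, apply Itô to Y = log X: dY = (mu - sigma^2/2) dt + sigma dB, so Y_t = log(x_0) + (mu - sigma^2/2) t + sigma B_t and hence X_t = x_0 * exp((mu - sigma^2/2) t + sigma B_t).
With mu = -5/3, sigma = 1/3, x_0 = 7/4, this gives:
  X_t = 7/4 * exp((-31/18) * t + (1/3) * B_t).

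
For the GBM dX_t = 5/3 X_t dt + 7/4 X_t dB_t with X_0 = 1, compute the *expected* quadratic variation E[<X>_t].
E[<X>_t] = 147*exp(307*t/48)/307 - 147/307

<X>_t = int_0^t ((7/4) * X_s)^2 ds. Taking expectation inside the integral: E[<X>_t] = (7/4)^2 * int_0^t E[X_s^2] ds. For GBM, E[X_s^2] = x_0^2 * exp((2 mu + sigma^2) s). Integrating:
  E[<X>_t] = (7/4)^2 * 1^2 * (exp((2*(5/3) + (7/4)^2) t) - 1) / (2*(5/3) + (7/4)^2)
           = (7/4)^2 * 1^2 * (exp((307/48) t) - 1) / (307/48) = 147*exp(307*t/48)/307 - 147/307.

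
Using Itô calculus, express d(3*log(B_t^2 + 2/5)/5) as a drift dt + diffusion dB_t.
d(3*log(B_t^2 + 2/5)/5) = (3*(2 - 5*B_t^2)/(5*B_t^2 + 2)^2) dt + (6*B_t/(5*B_t^2 + 2)) dB_t

Itô's formula for f(B_t) gives d f(B_t) = f'(B_t) dB_t + (1/2) f''(B_t) dt. Compute derivatives of f(x) = 3*log(x^2 + 2/5)/5:
  f'(x)  = 6*x/(5*x^2 + 2)
  f''(x) = 6*(2 - 5*x^2)/(5*x^2 + 2)^2
Substitute x = B_t and multiply the f'' term by 1/2:
  drift     = (1/2) * (6*(2 - 5*x^2)/(5*x^2 + 2)^2) evaluated at B_t = 3*(2 - 5*B_t^2)/(5*B_t^2 + 2)^2
  diffusion = (6*x/(5*x^2 + 2)) evaluated at B_t = 6*B_t/(5*B_t^2 + 2)
Therefore d(3*log(B_t^2 + 2/5)/5) = (3*(2 - 5*B_t^2)/(5*B_t^2 + 2)^2) dt + (6*B_t/(5*B_t^2 + 2)) dB_t.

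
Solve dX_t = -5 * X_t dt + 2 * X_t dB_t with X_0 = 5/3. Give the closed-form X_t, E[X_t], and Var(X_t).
X_t = 5/3 * exp((-7) t + (2) B_t); E[X_t] = 5*exp(-5*t)/3; Var(X_t) = (25*exp(4*t) - 25)*exp(-10*t)/9

For GBM dX = mu X dt + sigma X dB with X_0 = x_0, apply Itô to Y = log X: dY = (mu - sigma^2/2) dt + sigma dB, so Y_t = log(x_0) + (mu - sigma^2/2) t + sigma B_t and hence X_t = x_0 * exp((mu - sigma^2/2) t + sigma B_t).
With mu = -5, sigma = 2, x_0 = 5/3, this gives:
  X_t = 5/3 * exp((-7) * t + (2) * B_t).
Since sigma*B_t ~ Normal(0, sigma^2 t), E[exp(sigma*B_t)] = exp(sigma^2 t / 2); so E[X_t] = x_0 * exp((mu - sigma^2/2) t) * exp(sigma^2 t / 2) = x_0 * exp(mu t) = 5*exp(-5*t)/3.
Var(X_t) = E[X_t^2] - (E[X_t])^2 = x_0^2 * exp(2 mu t) * (exp(sigma^2 t) - 1) = (25*exp(4*t) - 25)*exp(-10*t)/9.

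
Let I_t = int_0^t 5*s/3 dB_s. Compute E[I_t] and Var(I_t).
E[I_t] = 0; Var(I_t) = 25*t^3/27

The Itô integral of a deterministic integrand f(s) has mean 0 because each increment f(s) * (B_{s+ds} - B_s) has mean 0. By the Itô isometry:
  Var( int_0^t f(s) dB_s ) = E[ (int_0^t f(s) dB_s)^2 ] = int_0^t f(s)^2 ds.
Here f(s) = 5*s/3, so f(s)^2 = 25*s^2/9. Integrate:
  int_0^t (25*s^2/9) ds = 25*t^3/27.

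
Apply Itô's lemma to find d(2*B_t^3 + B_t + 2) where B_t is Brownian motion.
d(2*B_t^3 + B_t + 2) = (6*B_t) dt + (6*B_t^2 + 1) dB_t

Itô's formula for f(B_t) gives d f(B_t) = f'(B_t) dB_t + (1/2) f''(B_t) dt. Compute derivatives of f(x) = 2*x^3 + x + 2:
  f'(x)  = 6*x^2 + 1
  f''(x) = 12*x
Substitute x = B_t and multiply the f'' term by 1/2:
  drift     = (1/2) * (12*x) evaluated at B_t = 6*B_t
  diffusion = (6*x^2 + 1) evaluated at B_t = 6*B_t^2 + 1
Therefore d(2*B_t^3 + B_t + 2) = (6*B_t) dt + (6*B_t^2 + 1) dB_t.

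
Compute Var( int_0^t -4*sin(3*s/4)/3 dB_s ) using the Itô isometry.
Var = 8*t/9 - 16*sin(3*t/2)/27

The Itô integral of a deterministic integrand f(s) has mean 0 because each increment f(s) * (B_{s+ds} - B_s) has mean 0. By the Itô isometry:
  Var( int_0^t f(s) dB_s ) = E[ (int_0^t f(s) dB_s)^2 ] = int_0^t f(s)^2 ds.
Here f(s) = -4*sin(3*s/4)/3, so f(s)^2 = 16*sin(3*s/4)^2/9. Integrate:
  int_0^t (16*sin(3*s/4)^2/9) ds = 8*t/9 - 16*sin(3*t/2)/27.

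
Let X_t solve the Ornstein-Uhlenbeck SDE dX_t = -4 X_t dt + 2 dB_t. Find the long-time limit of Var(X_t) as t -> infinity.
lim Var(X_t) = 1/2

The OU SDE dX = -theta X dt + sigma dB admits the integrating factor exp(theta t): d(exp(theta t) X_t) = sigma exp(theta t) dB_t. Integrating from 0 to t gives X_t = x_0 * exp(-theta t) + sigma * int_0^t exp(-theta (t-s)) dB_s for any initial x_0. The Itô integral has variance (by the Itô isometry) sigma^2 * int_0^t exp(-2 theta (t - s)) ds = sigma^2 * (1 - exp(-2 theta t)) / (2 theta), independent of x_0.
With theta = 4, sigma = 2:
  Var(X_t) = (2)^2 * (1 - exp(-2*4 t)) / (2 * 4) = 1/2 - exp(-8*t)/2.
As t -> infinity, exp(-2*4 t) -> 0, so the stationary variance is sigma^2 / (2 theta) = 1/2.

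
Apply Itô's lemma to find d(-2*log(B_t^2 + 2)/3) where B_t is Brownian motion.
d(-2*log(B_t^2 + 2)/3) = (2*(B_t^2 - 2)/(3*(B_t^2 + 2)^2)) dt + (-4*B_t/(3*B_t^2 + 6)) dB_t

Itô's formula for f(B_t) gives d f(B_t) = f'(B_t) dB_t + (1/2) f''(B_t) dt. Compute derivatives of f(x) = -2*log(x^2 + 2)/3:
  f'(x)  = -4*x/(3*x^2 + 6)
  f''(x) = 4*(x^2 - 2)/(3*(x^2 + 2)^2)
Substitute x = B_t and multiply the f'' term by 1/2:
  drift     = (1/2) * (4*(x^2 - 2)/(3*(x^2 + 2)^2)) evaluated at B_t = 2*(B_t^2 - 2)/(3*(B_t^2 + 2)^2)
  diffusion = (-4*x/(3*x^2 + 6)) evaluated at B_t = -4*B_t/(3*B_t^2 + 6)
Therefore d(-2*log(B_t^2 + 2)/3) = (2*(B_t^2 - 2)/(3*(B_t^2 + 2)^2)) dt + (-4*B_t/(3*B_t^2 + 6)) dB_t.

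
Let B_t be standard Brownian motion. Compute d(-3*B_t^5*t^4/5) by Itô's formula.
d(-3*B_t^5*t^4/5) = (B_t^3*t^3*(-12*B_t^2/5 - 6*t)) dt + (-3*B_t^4*t^4) dB_t

Itô's formula for f(t, x): d f(t, B_t) = (f_t + (1/2) f_xx) dt + f_x dB_t. Compute partials of f(t, x) = -3*t^4*x^5/5:
  f_t(t,x)  = -12*t^3*x^5/5
  f_x(t,x)  = -3*t^4*x^4
  f_xx(t,x) = -12*t^4*x^3
Assemble drift = f_t + (1/2) f_xx = t^3*x^3*(-6*t - 12*x^2/5) and diffusion = f_x = -3*t^4*x^4. Substituting x = B_t:
  d(-3*B_t^5*t^4/5) = (B_t^3*t^3*(-12*B_t^2/5 - 6*t)) dt + (-3*B_t^4*t^4) dB_t.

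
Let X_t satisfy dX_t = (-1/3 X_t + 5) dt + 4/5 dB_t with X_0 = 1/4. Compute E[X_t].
E[X_t] = 15 - 59*exp(-t/3)/4

Taking expectations and using E[dB_t] = 0, the mean m(t) = E[X_t] satisfies the ODE m'(t) = a m(t) + b with m(0) = x_0. With a = -1/3, b = 5, x_0 = 1/4, the solution is
  m(t) = x_0 * exp(a t) + (b/a) * (exp(a t) - 1)
       = (1/4) * exp((-1/3) t) + (5/(-1/3)) * (exp((-1/3) t) - 1)
       = 15 - 59*exp(-t/3)/4.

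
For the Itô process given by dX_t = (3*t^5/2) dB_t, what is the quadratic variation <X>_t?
<X>_t = 9*t^11/44

For an Itô process dX_t = a(t) dt + b(t) dB_t, the quadratic variation is <X>_t = int_0^t b(s)^2 ds (the drift term does not contribute). Here b(s) = 3*s^5/2, so
  b(s)^2 = 9*s^10/4.
Integrating from 0 to t:
  <X>_t = int_0^t (9*s^10/4) ds = 9*t^11/44.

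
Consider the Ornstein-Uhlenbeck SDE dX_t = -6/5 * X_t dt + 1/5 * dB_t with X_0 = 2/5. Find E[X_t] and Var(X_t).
E[X_t] = 2*exp(-6*t/5)/5; Var(X_t) = 1/60 - exp(-12*t/5)/60

The OU SDE dX = -theta X dt + sigma dB admits the integrating factor exp(theta t): d(exp(theta t) X_t) = sigma exp(theta t) dB_t. Integrating from 0 to t:
  X_t = x_0 * exp(-theta t) + sigma * int_0^t exp(-theta (t-s)) dB_s.
The Itô integral has mean 0 and (by the Itô isometry) variance sigma^2 * int_0^t exp(-2 theta (t - s)) ds = sigma^2 * (1 - exp(-2 theta t)) / (2 theta).
With theta = 6/5, sigma = 1/5, x_0 = 2/5:
  E[X_t] = 2/5 * exp(-6/5 t) = 2*exp(-6*t/5)/5
  Var(X_t) = (1/5)^2 * (1 - exp(-2*6/5 t)) / (2 * 6/5) = 1/60 - exp(-12*t/5)/60.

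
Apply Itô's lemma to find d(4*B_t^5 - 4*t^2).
d(4*B_t^5 - 4*t^2) = (40*B_t^3 - 8*t) dt + (20*B_t^4) dB_t

Itô's formula for f(t, x): d f(t, B_t) = (f_t + (1/2) f_xx) dt + f_x dB_t. Compute partials of f(t, x) = -4*t^2 + 4*x^5:
  f_t(t,x)  = -8*t
  f_x(t,x)  = 20*x^4
  f_xx(t,x) = 80*x^3
Assemble drift = f_t + (1/2) f_xx = -8*t + 40*x^3 and diffusion = f_x = 20*x^4. Substituting x = B_t:
  d(4*B_t^5 - 4*t^2) = (40*B_t^3 - 8*t) dt + (20*B_t^4) dB_t.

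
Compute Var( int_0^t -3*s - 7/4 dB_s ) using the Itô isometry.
Var = t*(48*t^2 + 84*t + 49)/16

The Itô integral of a deterministic integrand f(s) has mean 0 because each increment f(s) * (B_{s+ds} - B_s) has mean 0. By the Itô isometry:
  Var( int_0^t f(s) dB_s ) = E[ (int_0^t f(s) dB_s)^2 ] = int_0^t f(s)^2 ds.
Here f(s) = -3*s - 7/4, so f(s)^2 = (12*s + 7)^2/16. Integrate:
  int_0^t ((12*s + 7)^2/16) ds = t*(48*t^2 + 84*t + 49)/16.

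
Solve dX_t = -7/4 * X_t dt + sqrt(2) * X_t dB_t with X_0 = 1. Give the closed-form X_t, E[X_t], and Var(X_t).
X_t = 1 * exp((-11/4) t + (sqrt(2)) B_t); E[X_t] = exp(-7*t/4); Var(X_t) = (exp(2*t) - 1)*exp(-7*t/2)

For GBM dX = mu X dt + sigma X dB with X_0 = x_0, apply Itô to Y = log X: dY = (mu - sigma^2/2) dt + sigma dB, so Y_t = log(x_0) + (mu - sigma^2/2) t + sigma B_t and hence X_t = x_0 * exp((mu - sigma^2/2) t + sigma B_t).
With mu = -7/4, sigma = sqrt(2), x_0 = 1, this gives:
  X_t = 1 * exp((-11/4) * t + (sqrt(2)) * B_t).
Since sigma*B_t ~ Normal(0, sigma^2 t), E[exp(sigma*B_t)] = exp(sigma^2 t / 2); so E[X_t] = x_0 * exp((mu - sigma^2/2) t) * exp(sigma^2 t / 2) = x_0 * exp(mu t) = exp(-7*t/4).
Var(X_t) = E[X_t^2] - (E[X_t])^2 = x_0^2 * exp(2 mu t) * (exp(sigma^2 t) - 1) = (exp(2*t) - 1)*exp(-7*t/2).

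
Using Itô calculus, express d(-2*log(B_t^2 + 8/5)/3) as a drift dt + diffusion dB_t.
d(-2*log(B_t^2 + 8/5)/3) = (10*(5*B_t^2 - 8)/(3*(5*B_t^2 + 8)^2)) dt + (-20*B_t/(15*B_t^2 + 24)) dB_t

Itô's formula for f(B_t) gives d f(B_t) = f'(B_t) dB_t + (1/2) f''(B_t) dt. Compute derivatives of f(x) = -2*log(x^2 + 8/5)/3:
  f'(x)  = -20*x/(15*x^2 + 24)
  f''(x) = 20*(5*x^2 - 8)/(3*(5*x^2 + 8)^2)
Substitute x = B_t and multiply the f'' term by 1/2:
  drift     = (1/2) * (20*(5*x^2 - 8)/(3*(5*x^2 + 8)^2)) evaluated at B_t = 10*(5*B_t^2 - 8)/(3*(5*B_t^2 + 8)^2)
  diffusion = (-20*x/(15*x^2 + 24)) evaluated at B_t = -20*B_t/(15*B_t^2 + 24)
Therefore d(-2*log(B_t^2 + 8/5)/3) = (10*(5*B_t^2 - 8)/(3*(5*B_t^2 + 8)^2)) dt + (-20*B_t/(15*B_t^2 + 24)) dB_t.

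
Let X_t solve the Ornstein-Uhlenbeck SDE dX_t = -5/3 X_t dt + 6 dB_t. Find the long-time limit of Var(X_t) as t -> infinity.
lim Var(X_t) = 54/5

The OU SDE dX = -theta X dt + sigma dB admits the integrating factor exp(theta t): d(exp(theta t) X_t) = sigma exp(theta t) dB_t. Integrating from 0 to t gives X_t = x_0 * exp(-theta t) + sigma * int_0^t exp(-theta (t-s)) dB_s for any initial x_0. The Itô integral has variance (by the Itô isometry) sigma^2 * int_0^t exp(-2 theta (t - s)) ds = sigma^2 * (1 - exp(-2 theta t)) / (2 theta), independent of x_0.
With theta = 5/3, sigma = 6:
  Var(X_t) = (6)^2 * (1 - exp(-2*5/3 t)) / (2 * 5/3) = 54/5 - 54*exp(-10*t/3)/5.
As t -> infinity, exp(-2*5/3 t) -> 0, so the stationary variance is sigma^2 / (2 theta) = 54/5.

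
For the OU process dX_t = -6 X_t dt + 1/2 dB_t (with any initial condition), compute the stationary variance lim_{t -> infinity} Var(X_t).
lim Var(X_t) = 1/48

The OU SDE dX = -theta X dt + sigma dB admits the integrating factor exp(theta t): d(exp(theta t) X_t) = sigma exp(theta t) dB_t. Integrating from 0 to t gives X_t = x_0 * exp(-theta t) + sigma * int_0^t exp(-theta (t-s)) dB_s for any initial x_0. The Itô integral has variance (by the Itô isometry) sigma^2 * int_0^t exp(-2 theta (t - s)) ds = sigma^2 * (1 - exp(-2 theta t)) / (2 theta), independent of x_0.
With theta = 6, sigma = 1/2:
  Var(X_t) = (1/2)^2 * (1 - exp(-2*6 t)) / (2 * 6) = 1/48 - exp(-12*t)/48.
As t -> infinity, exp(-2*6 t) -> 0, so the stationary variance is sigma^2 / (2 theta) = 1/48.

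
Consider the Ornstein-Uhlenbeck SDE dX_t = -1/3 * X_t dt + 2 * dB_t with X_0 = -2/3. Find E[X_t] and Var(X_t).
E[X_t] = -2*exp(-t/3)/3; Var(X_t) = 6 - 6*exp(-2*t/3)

The OU SDE dX = -theta X dt + sigma dB admits the integrating factor exp(theta t): d(exp(theta t) X_t) = sigma exp(theta t) dB_t. Integrating from 0 to t:
  X_t = x_0 * exp(-theta t) + sigma * int_0^t exp(-theta (t-s)) dB_s.
The Itô integral has mean 0 and (by the Itô isometry) variance sigma^2 * int_0^t exp(-2 theta (t - s)) ds = sigma^2 * (1 - exp(-2 theta t)) / (2 theta).
With theta = 1/3, sigma = 2, x_0 = -2/3:
  E[X_t] = -2/3 * exp(-1/3 t) = -2*exp(-t/3)/3
  Var(X_t) = (2)^2 * (1 - exp(-2*1/3 t)) / (2 * 1/3) = 6 - 6*exp(-2*t/3).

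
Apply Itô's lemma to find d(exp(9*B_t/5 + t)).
d(exp(9*B_t/5 + t)) = (131*exp(9*B_t/5 + t)/50) dt + (9*exp(9*B_t/5 + t)/5) dB_t

Itô's formula for f(t, x): d f(t, B_t) = (f_t + (1/2) f_xx) dt + f_x dB_t. Compute partials of f(t, x) = exp(t + 9*x/5):
  f_t(t,x)  = exp(t + 9*x/5)
  f_x(t,x)  = 9*exp(t + 9*x/5)/5
  f_xx(t,x) = 81*exp(t + 9*x/5)/25
Assemble drift = f_t + (1/2) f_xx = 131*exp(t + 9*x/5)/50 and diffusion = f_x = 9*exp(t + 9*x/5)/5. Substituting x = B_t:
  d(exp(9*B_t/5 + t)) = (131*exp(9*B_t/5 + t)/50) dt + (9*exp(9*B_t/5 + t)/5) dB_t.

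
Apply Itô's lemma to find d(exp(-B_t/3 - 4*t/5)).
d(exp(-B_t/3 - 4*t/5)) = (-67*exp(-B_t/3 - 4*t/5)/90) dt + (-exp(-B_t/3 - 4*t/5)/3) dB_t

Itô's formula for f(t, x): d f(t, B_t) = (f_t + (1/2) f_xx) dt + f_x dB_t. Compute partials of f(t, x) = exp(-4*t/5 - x/3):
  f_t(t,x)  = -4*exp(-4*t/5 - x/3)/5
  f_x(t,x)  = -exp(-4*t/5 - x/3)/3
  f_xx(t,x) = exp(-4*t/5 - x/3)/9
Assemble drift = f_t + (1/2) f_xx = -67*exp(-4*t/5 - x/3)/90 and diffusion = f_x = -exp(-4*t/5 - x/3)/3. Substituting x = B_t:
  d(exp(-B_t/3 - 4*t/5)) = (-67*exp(-B_t/3 - 4*t/5)/90) dt + (-exp(-B_t/3 - 4*t/5)/3) dB_t.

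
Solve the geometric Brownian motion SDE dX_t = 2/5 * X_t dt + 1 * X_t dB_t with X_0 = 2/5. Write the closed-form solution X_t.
X_t = 2/5 * exp((-1/10) * t + (1) * B_t)

For GBM dX = mu X dt + sigma X dB with X_0 = x_0, apply Itô to Y = log X: dY = (mu - sigma^2/2) dt + sigma dB, so Y_t = log(x_0) + (mu - sigma^2/2) t + sigma B_t and hence X_t = x_0 * exp((mu - sigma^2/2) t + sigma B_t).
With mu = 2/5, sigma = 1, x_0 = 2/5, this gives:
  X_t = 2/5 * exp((-1/10) * t + (1) * B_t).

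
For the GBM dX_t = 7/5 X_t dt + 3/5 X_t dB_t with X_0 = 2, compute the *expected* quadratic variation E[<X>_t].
E[<X>_t] = 36*exp(79*t/25)/79 - 36/79

<X>_t = int_0^t ((3/5) * X_s)^2 ds. Taking expectation inside the integral: E[<X>_t] = (3/5)^2 * int_0^t E[X_s^2] ds. For GBM, E[X_s^2] = x_0^2 * exp((2 mu + sigma^2) s). Integrating:
  E[<X>_t] = (3/5)^2 * 2^2 * (exp((2*(7/5) + (3/5)^2) t) - 1) / (2*(7/5) + (3/5)^2)
           = (3/5)^2 * 2^2 * (exp((79/25) t) - 1) / (79/25) = 36*exp(79*t/25)/79 - 36/79.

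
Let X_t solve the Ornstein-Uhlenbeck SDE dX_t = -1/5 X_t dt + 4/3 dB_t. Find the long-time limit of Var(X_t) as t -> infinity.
lim Var(X_t) = 40/9

The OU SDE dX = -theta X dt + sigma dB admits the integrating factor exp(theta t): d(exp(theta t) X_t) = sigma exp(theta t) dB_t. Integrating from 0 to t gives X_t = x_0 * exp(-theta t) + sigma * int_0^t exp(-theta (t-s)) dB_s for any initial x_0. The Itô integral has variance (by the Itô isometry) sigma^2 * int_0^t exp(-2 theta (t - s)) ds = sigma^2 * (1 - exp(-2 theta t)) / (2 theta), independent of x_0.
With theta = 1/5, sigma = 4/3:
  Var(X_t) = (4/3)^2 * (1 - exp(-2*1/5 t)) / (2 * 1/5) = 40/9 - 40*exp(-2*t/5)/9.
As t -> infinity, exp(-2*1/5 t) -> 0, so the stationary variance is sigma^2 / (2 theta) = 40/9.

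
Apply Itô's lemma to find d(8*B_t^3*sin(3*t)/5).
d(8*B_t^3*sin(3*t)/5) = (24*B_t*(B_t^2*cos(3*t) + sin(3*t))/5) dt + (24*B_t^2*sin(3*t)/5) dB_t

Itô's formula for f(t, x): d f(t, B_t) = (f_t + (1/2) f_xx) dt + f_x dB_t. Compute partials of f(t, x) = 8*x^3*sin(3*t)/5:
  f_t(t,x)  = 24*x^3*cos(3*t)/5
  f_x(t,x)  = 24*x^2*sin(3*t)/5
  f_xx(t,x) = 48*x*sin(3*t)/5
Assemble drift = f_t + (1/2) f_xx = 24*x*(x^2*cos(3*t) + sin(3*t))/5 and diffusion = f_x = 24*x^2*sin(3*t)/5. Substituting x = B_t:
  d(8*B_t^3*sin(3*t)/5) = (24*B_t*(B_t^2*cos(3*t) + sin(3*t))/5) dt + (24*B_t^2*sin(3*t)/5) dB_t.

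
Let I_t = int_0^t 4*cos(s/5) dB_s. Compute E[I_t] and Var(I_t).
E[I_t] = 0; Var(I_t) = 8*t + 20*sin(2*t/5)

The Itô integral of a deterministic integrand f(s) has mean 0 because each increment f(s) * (B_{s+ds} - B_s) has mean 0. By the Itô isometry:
  Var( int_0^t f(s) dB_s ) = E[ (int_0^t f(s) dB_s)^2 ] = int_0^t f(s)^2 ds.
Here f(s) = 4*cos(s/5), so f(s)^2 = 16*cos(s/5)^2. Integrate:
  int_0^t (16*cos(s/5)^2) ds = 8*t + 20*sin(2*t/5).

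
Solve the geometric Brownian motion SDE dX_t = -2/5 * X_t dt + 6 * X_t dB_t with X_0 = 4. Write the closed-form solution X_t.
X_t = 4 * exp((-92/5) * t + (6) * B_t)

For GBM dX = mu X dt + sigma X dB with X_0 = x_0, apply Itô to Y = log X: dY = (mu - sigma^2/2) dt + sigma dB, so Y_t = log(x_0) + (mu - sigma^2/2) t + sigma B_t and hence X_t = x_0 * exp((mu - sigma^2/2) t + sigma B_t).
With mu = -2/5, sigma = 6, x_0 = 4, this gives:
  X_t = 4 * exp((-92/5) * t + (6) * B_t).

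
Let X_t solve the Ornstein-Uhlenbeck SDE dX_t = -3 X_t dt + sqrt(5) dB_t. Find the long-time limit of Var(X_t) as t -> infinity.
lim Var(X_t) = 5/6

The OU SDE dX = -theta X dt + sigma dB admits the integrating factor exp(theta t): d(exp(theta t) X_t) = sigma exp(theta t) dB_t. Integrating from 0 to t gives X_t = x_0 * exp(-theta t) + sigma * int_0^t exp(-theta (t-s)) dB_s for any initial x_0. The Itô integral has variance (by the Itô isometry) sigma^2 * int_0^t exp(-2 theta (t - s)) ds = sigma^2 * (1 - exp(-2 theta t)) / (2 theta), independent of x_0.
With theta = 3, sigma = sqrt(5):
  Var(X_t) = (sqrt(5))^2 * (1 - exp(-2*3 t)) / (2 * 3) = 5/6 - 5*exp(-6*t)/6.
As t -> infinity, exp(-2*3 t) -> 0, so the stationary variance is sigma^2 / (2 theta) = 5/6.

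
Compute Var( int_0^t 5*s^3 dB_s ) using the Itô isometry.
Var = 25*t^7/7

The Itô integral of a deterministic integrand f(s) has mean 0 because each increment f(s) * (B_{s+ds} - B_s) has mean 0. By the Itô isometry:
  Var( int_0^t f(s) dB_s ) = E[ (int_0^t f(s) dB_s)^2 ] = int_0^t f(s)^2 ds.
Here f(s) = 5*s^3, so f(s)^2 = 25*s^6. Integrate:
  int_0^t (25*s^6) ds = 25*t^7/7.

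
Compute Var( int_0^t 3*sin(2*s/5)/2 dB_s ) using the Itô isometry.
Var = 9*t/8 - 45*sin(4*t/5)/32

The Itô integral of a deterministic integrand f(s) has mean 0 because each increment f(s) * (B_{s+ds} - B_s) has mean 0. By the Itô isometry:
  Var( int_0^t f(s) dB_s ) = E[ (int_0^t f(s) dB_s)^2 ] = int_0^t f(s)^2 ds.
Here f(s) = 3*sin(2*s/5)/2, so f(s)^2 = 9*sin(2*s/5)^2/4. Integrate:
  int_0^t (9*sin(2*s/5)^2/4) ds = 9*t/8 - 45*sin(4*t/5)/32.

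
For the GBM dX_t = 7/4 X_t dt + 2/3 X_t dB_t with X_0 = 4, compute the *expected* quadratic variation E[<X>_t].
E[<X>_t] = 128*exp(71*t/18)/71 - 128/71

<X>_t = int_0^t ((2/3) * X_s)^2 ds. Taking expectation inside the integral: E[<X>_t] = (2/3)^2 * int_0^t E[X_s^2] ds. For GBM, E[X_s^2] = x_0^2 * exp((2 mu + sigma^2) s). Integrating:
  E[<X>_t] = (2/3)^2 * 4^2 * (exp((2*(7/4) + (2/3)^2) t) - 1) / (2*(7/4) + (2/3)^2)
           = (2/3)^2 * 4^2 * (exp((71/18) t) - 1) / (71/18) = 128*exp(71*t/18)/71 - 128/71.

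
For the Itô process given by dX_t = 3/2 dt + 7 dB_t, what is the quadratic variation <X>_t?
<X>_t = 49*t

For an Itô process dX_t = a(t) dt + b(t) dB_t, the quadratic variation is <X>_t = int_0^t b(s)^2 ds (the drift term does not contribute). Here b(s) = 7, so
  b(s)^2 = 49.
Integrating from 0 to t:
  <X>_t = int_0^t (49) ds = 49*t.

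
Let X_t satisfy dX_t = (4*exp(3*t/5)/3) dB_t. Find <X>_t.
<X>_t = 40*exp(6*t/5)/27 - 40/27

For an Itô process dX_t = a(t) dt + b(t) dB_t, the quadratic variation is <X>_t = int_0^t b(s)^2 ds (the drift term does not contribute). Here b(s) = 4*exp(3*s/5)/3, so
  b(s)^2 = 16*exp(6*s/5)/9.
Integrating from 0 to t:
  <X>_t = int_0^t (16*exp(6*s/5)/9) ds = 40*exp(6*t/5)/27 - 40/27.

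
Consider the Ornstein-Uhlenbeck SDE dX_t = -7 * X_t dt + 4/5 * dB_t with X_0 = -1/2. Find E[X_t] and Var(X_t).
E[X_t] = -exp(-7*t)/2; Var(X_t) = 8/175 - 8*exp(-14*t)/175

The OU SDE dX = -theta X dt + sigma dB admits the integrating factor exp(theta t): d(exp(theta t) X_t) = sigma exp(theta t) dB_t. Integrating from 0 to t:
  X_t = x_0 * exp(-theta t) + sigma * int_0^t exp(-theta (t-s)) dB_s.
The Itô integral has mean 0 and (by the Itô isometry) variance sigma^2 * int_0^t exp(-2 theta (t - s)) ds = sigma^2 * (1 - exp(-2 theta t)) / (2 theta).
With theta = 7, sigma = 4/5, x_0 = -1/2:
  E[X_t] = -1/2 * exp(-7 t) = -exp(-7*t)/2
  Var(X_t) = (4/5)^2 * (1 - exp(-2*7 t)) / (2 * 7) = 8/175 - 8*exp(-14*t)/175.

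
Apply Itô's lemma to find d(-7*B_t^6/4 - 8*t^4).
d(-7*B_t^6/4 - 8*t^4) = (-105*B_t^4/4 - 32*t^3) dt + (-21*B_t^5/2) dB_t

Itô's formula for f(t, x): d f(t, B_t) = (f_t + (1/2) f_xx) dt + f_x dB_t. Compute partials of f(t, x) = -8*t^4 - 7*x^6/4:
  f_t(t,x)  = -32*t^3
  f_x(t,x)  = -21*x^5/2
  f_xx(t,x) = -105*x^4/2
Assemble drift = f_t + (1/2) f_xx = -32*t^3 - 105*x^4/4 and diffusion = f_x = -21*x^5/2. Substituting x = B_t:
  d(-7*B_t^6/4 - 8*t^4) = (-105*B_t^4/4 - 32*t^3) dt + (-21*B_t^5/2) dB_t.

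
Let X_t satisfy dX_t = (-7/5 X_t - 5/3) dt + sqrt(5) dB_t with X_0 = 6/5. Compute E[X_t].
E[X_t] = -25/21 + 251*exp(-7*t/5)/105

Taking expectations and using E[dB_t] = 0, the mean m(t) = E[X_t] satisfies the ODE m'(t) = a m(t) + b with m(0) = x_0. With a = -7/5, b = -5/3, x_0 = 6/5, the solution is
  m(t) = x_0 * exp(a t) + (b/a) * (exp(a t) - 1)
       = (6/5) * exp((-7/5) t) + ((-5/3)/(-7/5)) * (exp((-7/5) t) - 1)
       = -25/21 + 251*exp(-7*t/5)/105.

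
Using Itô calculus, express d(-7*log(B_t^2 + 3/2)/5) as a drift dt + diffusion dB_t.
d(-7*log(B_t^2 + 3/2)/5) = (14*(2*B_t^2 - 3)/(5*(2*B_t^2 + 3)^2)) dt + (-28*B_t/(10*B_t^2 + 15)) dB_t

Itô's formula for f(B_t) gives d f(B_t) = f'(B_t) dB_t + (1/2) f''(B_t) dt. Compute derivatives of f(x) = -7*log(x^2 + 3/2)/5:
  f'(x)  = -28*x/(10*x^2 + 15)
  f''(x) = 28*(2*x^2 - 3)/(5*(2*x^2 + 3)^2)
Substitute x = B_t and multiply the f'' term by 1/2:
  drift     = (1/2) * (28*(2*x^2 - 3)/(5*(2*x^2 + 3)^2)) evaluated at B_t = 14*(2*B_t^2 - 3)/(5*(2*B_t^2 + 3)^2)
  diffusion = (-28*x/(10*x^2 + 15)) evaluated at B_t = -28*B_t/(10*B_t^2 + 15)
Therefore d(-7*log(B_t^2 + 3/2)/5) = (14*(2*B_t^2 - 3)/(5*(2*B_t^2 + 3)^2)) dt + (-28*B_t/(10*B_t^2 + 15)) dB_t.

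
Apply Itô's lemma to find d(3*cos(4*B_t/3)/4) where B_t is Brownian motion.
d(3*cos(4*B_t/3)/4) = (-2*cos(4*B_t/3)/3) dt + (-sin(4*B_t/3)) dB_t

Itô's formula for f(B_t) gives d f(B_t) = f'(B_t) dB_t + (1/2) f''(B_t) dt. Compute derivatives of f(x) = 3*cos(4*x/3)/4:
  f'(x)  = -sin(4*x/3)
  f''(x) = -4*cos(4*x/3)/3
Substitute x = B_t and multiply the f'' term by 1/2:
  drift     = (1/2) * (-4*cos(4*x/3)/3) evaluated at B_t = -2*cos(4*B_t/3)/3
  diffusion = (-sin(4*x/3)) evaluated at B_t = -sin(4*B_t/3)
Therefore d(3*cos(4*B_t/3)/4) = (-2*cos(4*B_t/3)/3) dt + (-sin(4*B_t/3)) dB_t.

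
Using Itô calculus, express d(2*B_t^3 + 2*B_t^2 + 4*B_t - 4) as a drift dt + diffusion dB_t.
d(2*B_t^3 + 2*B_t^2 + 4*B_t - 4) = (6*B_t + 2) dt + (6*B_t^2 + 4*B_t + 4) dB_t

Itô's formula for f(B_t) gives d f(B_t) = f'(B_t) dB_t + (1/2) f''(B_t) dt. Compute derivatives of f(x) = 2*x^3 + 2*x^2 + 4*x - 4:
  f'(x)  = 6*x^2 + 4*x + 4
  f''(x) = 12*x + 4
Substitute x = B_t and multiply the f'' term by 1/2:
  drift     = (1/2) * (12*x + 4) evaluated at B_t = 6*B_t + 2
  diffusion = (6*x^2 + 4*x + 4) evaluated at B_t = 6*B_t^2 + 4*B_t + 4
Therefore d(2*B_t^3 + 2*B_t^2 + 4*B_t - 4) = (6*B_t + 2) dt + (6*B_t^2 + 4*B_t + 4) dB_t.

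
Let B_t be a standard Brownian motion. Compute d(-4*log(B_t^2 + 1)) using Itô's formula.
d(-4*log(B_t^2 + 1)) = (4*(B_t^2 - 1)/(B_t^2 + 1)^2) dt + (-8*B_t/(B_t^2 + 1)) dB_t

Itô's formula for f(B_t) gives d f(B_t) = f'(B_t) dB_t + (1/2) f''(B_t) dt. Compute derivatives of f(x) = -4*log(x^2 + 1):
  f'(x)  = -8*x/(x^2 + 1)
  f''(x) = 8*(x^2 - 1)/(x^2 + 1)^2
Substitute x = B_t and multiply the f'' term by 1/2:
  drift     = (1/2) * (8*(x^2 - 1)/(x^2 + 1)^2) evaluated at B_t = 4*(B_t^2 - 1)/(B_t^2 + 1)^2
  diffusion = (-8*x/(x^2 + 1)) evaluated at B_t = -8*B_t/(B_t^2 + 1)
Therefore d(-4*log(B_t^2 + 1)) = (4*(B_t^2 - 1)/(B_t^2 + 1)^2) dt + (-8*B_t/(B_t^2 + 1)) dB_t.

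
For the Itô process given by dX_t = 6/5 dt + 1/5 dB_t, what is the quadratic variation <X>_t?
<X>_t = t/25

For an Itô process dX_t = a(t) dt + b(t) dB_t, the quadratic variation is <X>_t = int_0^t b(s)^2 ds (the drift term does not contribute). Here b(s) = 1/5, so
  b(s)^2 = 1/25.
Integrating from 0 to t:
  <X>_t = int_0^t (1/25) ds = t/25.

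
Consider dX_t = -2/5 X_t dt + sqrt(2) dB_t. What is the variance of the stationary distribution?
lim Var(X_t) = 5/2

The OU SDE dX = -theta X dt + sigma dB admits the integrating factor exp(theta t): d(exp(theta t) X_t) = sigma exp(theta t) dB_t. Integrating from 0 to t gives X_t = x_0 * exp(-theta t) + sigma * int_0^t exp(-theta (t-s)) dB_s for any initial x_0. The Itô integral has variance (by the Itô isometry) sigma^2 * int_0^t exp(-2 theta (t - s)) ds = sigma^2 * (1 - exp(-2 theta t)) / (2 theta), independent of x_0.
With theta = 2/5, sigma = sqrt(2):
  Var(X_t) = (sqrt(2))^2 * (1 - exp(-2*2/5 t)) / (2 * 2/5) = 5/2 - 5*exp(-4*t/5)/2.
As t -> infinity, exp(-2*2/5 t) -> 0, so the stationary variance is sigma^2 / (2 theta) = 5/2.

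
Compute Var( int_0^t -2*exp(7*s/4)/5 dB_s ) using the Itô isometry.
Var = 8*exp(7*t/2)/175 - 8/175

The Itô integral of a deterministic integrand f(s) has mean 0 because each increment f(s) * (B_{s+ds} - B_s) has mean 0. By the Itô isometry:
  Var( int_0^t f(s) dB_s ) = E[ (int_0^t f(s) dB_s)^2 ] = int_0^t f(s)^2 ds.
Here f(s) = -2*exp(7*s/4)/5, so f(s)^2 = 4*exp(7*s/2)/25. Integrate:
  int_0^t (4*exp(7*s/2)/25) ds = 8*exp(7*t/2)/175 - 8/175.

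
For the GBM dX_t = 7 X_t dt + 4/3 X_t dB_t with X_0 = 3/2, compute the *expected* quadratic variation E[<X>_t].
E[<X>_t] = 18*exp(142*t/9)/71 - 18/71

<X>_t = int_0^t ((4/3) * X_s)^2 ds. Taking expectation inside the integral: E[<X>_t] = (4/3)^2 * int_0^t E[X_s^2] ds. For GBM, E[X_s^2] = x_0^2 * exp((2 mu + sigma^2) s). Integrating:
  E[<X>_t] = (4/3)^2 * (3/2)^2 * (exp((2*7 + (4/3)^2) t) - 1) / (2*7 + (4/3)^2)
           = (4/3)^2 * (3/2)^2 * (exp((142/9) t) - 1) / (142/9) = 18*exp(142*t/9)/71 - 18/71.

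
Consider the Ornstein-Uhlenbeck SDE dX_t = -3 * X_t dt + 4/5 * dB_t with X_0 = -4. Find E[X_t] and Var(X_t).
E[X_t] = -4*exp(-3*t); Var(X_t) = 8/75 - 8*exp(-6*t)/75

The OU SDE dX = -theta X dt + sigma dB admits the integrating factor exp(theta t): d(exp(theta t) X_t) = sigma exp(theta t) dB_t. Integrating from 0 to t:
  X_t = x_0 * exp(-theta t) + sigma * int_0^t exp(-theta (t-s)) dB_s.
The Itô integral has mean 0 and (by the Itô isometry) variance sigma^2 * int_0^t exp(-2 theta (t - s)) ds = sigma^2 * (1 - exp(-2 theta t)) / (2 theta).
With theta = 3, sigma = 4/5, x_0 = -4:
  E[X_t] = -4 * exp(-3 t) = -4*exp(-3*t)
  Var(X_t) = (4/5)^2 * (1 - exp(-2*3 t)) / (2 * 3) = 8/75 - 8*exp(-6*t)/75.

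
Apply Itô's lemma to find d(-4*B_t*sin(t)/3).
d(-4*B_t*sin(t)/3) = (-4*B_t*cos(t)/3) dt + (-4*sin(t)/3) dB_t

Itô's formula for f(t, x): d f(t, B_t) = (f_t + (1/2) f_xx) dt + f_x dB_t. Compute partials of f(t, x) = -4*x*sin(t)/3:
  f_t(t,x)  = -4*x*cos(t)/3
  f_x(t,x)  = -4*sin(t)/3
  f_xx(t,x) = 0
Assemble drift = f_t + (1/2) f_xx = -4*x*cos(t)/3 and diffusion = f_x = -4*sin(t)/3. Substituting x = B_t:
  d(-4*B_t*sin(t)/3) = (-4*B_t*cos(t)/3) dt + (-4*sin(t)/3) dB_t.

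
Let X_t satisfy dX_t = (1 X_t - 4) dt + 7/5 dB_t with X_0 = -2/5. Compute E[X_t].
E[X_t] = 4 - 22*exp(t)/5

Taking expectations and using E[dB_t] = 0, the mean m(t) = E[X_t] satisfies the ODE m'(t) = a m(t) + b with m(0) = x_0. With a = 1, b = -4, x_0 = -2/5, the solution is
  m(t) = x_0 * exp(a t) + (b/a) * (exp(a t) - 1)
       = (-2/5) * exp(1 t) + ((-4)/1) * (exp(1 t) - 1)
       = 4 - 22*exp(t)/5.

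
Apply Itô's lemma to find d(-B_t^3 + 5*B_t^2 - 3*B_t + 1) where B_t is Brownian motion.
d(-B_t^3 + 5*B_t^2 - 3*B_t + 1) = (5 - 3*B_t) dt + (-3*B_t^2 + 10*B_t - 3) dB_t

Itô's formula for f(B_t) gives d f(B_t) = f'(B_t) dB_t + (1/2) f''(B_t) dt. Compute derivatives of f(x) = -x^3 + 5*x^2 - 3*x + 1:
  f'(x)  = -3*x^2 + 10*x - 3
  f''(x) = 10 - 6*x
Substitute x = B_t and multiply the f'' term by 1/2:
  drift     = (1/2) * (10 - 6*x) evaluated at B_t = 5 - 3*B_t
  diffusion = (-3*x^2 + 10*x - 3) evaluated at B_t = -3*B_t^2 + 10*B_t - 3
Therefore d(-B_t^3 + 5*B_t^2 - 3*B_t + 1) = (5 - 3*B_t) dt + (-3*B_t^2 + 10*B_t - 3) dB_t.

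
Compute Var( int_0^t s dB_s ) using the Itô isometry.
Var = t^3/3

The Itô integral of a deterministic integrand f(s) has mean 0 because each increment f(s) * (B_{s+ds} - B_s) has mean 0. By the Itô isometry:
  Var( int_0^t f(s) dB_s ) = E[ (int_0^t f(s) dB_s)^2 ] = int_0^t f(s)^2 ds.
Here f(s) = s, so f(s)^2 = s^2. Integrate:
  int_0^t (s^2) ds = t^3/3.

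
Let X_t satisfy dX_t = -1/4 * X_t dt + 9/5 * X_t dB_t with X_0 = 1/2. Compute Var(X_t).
Var(X_t) = (exp(81*t/25) - 1)*exp(-t/2)/4

For GBM dX = mu X dt + sigma X dB with X_0 = x_0, apply Itô to Y = log X: dY = (mu - sigma^2/2) dt + sigma dB, so Y_t = log(x_0) + (mu - sigma^2/2) t + sigma B_t and hence X_t = x_0 * exp((mu - sigma^2/2) t + sigma B_t).
With mu = -1/4, sigma = 9/5, x_0 = 1/2, this gives:
  X_t = 1/2 * exp((-187/100) * t + (9/5) * B_t).
Since sigma*B_t ~ Normal(0, sigma^2 t), E[exp(sigma*B_t)] = exp(sigma^2 t / 2); so E[X_t] = x_0 * exp((mu - sigma^2/2) t) * exp(sigma^2 t / 2) = x_0 * exp(mu t) = exp(-t/4)/2.
Var(X_t) = E[X_t^2] - (E[X_t])^2 = x_0^2 * exp(2 mu t) * (exp(sigma^2 t) - 1) = (exp(81*t/25) - 1)*exp(-t/2)/4.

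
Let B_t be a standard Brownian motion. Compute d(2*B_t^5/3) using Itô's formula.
d(2*B_t^5/3) = (20*B_t^3/3) dt + (10*B_t^4/3) dB_t

Itô's formula for f(B_t) gives d f(B_t) = f'(B_t) dB_t + (1/2) f''(B_t) dt. Compute derivatives of f(x) = 2*x^5/3:
  f'(x)  = 10*x^4/3
  f''(x) = 40*x^3/3
Substitute x = B_t and multiply the f'' term by 1/2:
  drift     = (1/2) * (40*x^3/3) evaluated at B_t = 20*B_t^3/3
  diffusion = (10*x^4/3) evaluated at B_t = 10*B_t^4/3
Therefore d(2*B_t^5/3) = (20*B_t^3/3) dt + (10*B_t^4/3) dB_t.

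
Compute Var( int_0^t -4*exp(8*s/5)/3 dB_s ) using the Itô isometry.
Var = 5*exp(16*t/5)/9 - 5/9

The Itô integral of a deterministic integrand f(s) has mean 0 because each increment f(s) * (B_{s+ds} - B_s) has mean 0. By the Itô isometry:
  Var( int_0^t f(s) dB_s ) = E[ (int_0^t f(s) dB_s)^2 ] = int_0^t f(s)^2 ds.
Here f(s) = -4*exp(8*s/5)/3, so f(s)^2 = 16*exp(16*s/5)/9. Integrate:
  int_0^t (16*exp(16*s/5)/9) ds = 5*exp(16*t/5)/9 - 5/9.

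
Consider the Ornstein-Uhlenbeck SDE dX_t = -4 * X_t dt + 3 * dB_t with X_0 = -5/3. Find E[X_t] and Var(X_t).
E[X_t] = -5*exp(-4*t)/3; Var(X_t) = 9/8 - 9*exp(-8*t)/8

The OU SDE dX = -theta X dt + sigma dB admits the integrating factor exp(theta t): d(exp(theta t) X_t) = sigma exp(theta t) dB_t. Integrating from 0 to t:
  X_t = x_0 * exp(-theta t) + sigma * int_0^t exp(-theta (t-s)) dB_s.
The Itô integral has mean 0 and (by the Itô isometry) variance sigma^2 * int_0^t exp(-2 theta (t - s)) ds = sigma^2 * (1 - exp(-2 theta t)) / (2 theta).
With theta = 4, sigma = 3, x_0 = -5/3:
  E[X_t] = -5/3 * exp(-4 t) = -5*exp(-4*t)/3
  Var(X_t) = (3)^2 * (1 - exp(-2*4 t)) / (2 * 4) = 9/8 - 9*exp(-8*t)/8.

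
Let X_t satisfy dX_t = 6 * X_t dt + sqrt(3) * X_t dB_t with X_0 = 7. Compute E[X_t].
E[X_t] = 7*exp(6*t)

For GBM dX = mu X dt + sigma X dB with X_0 = x_0, apply Itô to Y = log X: dY = (mu - sigma^2/2) dt + sigma dB, so Y_t = log(x_0) + (mu - sigma^2/2) t + sigma B_t and hence X_t = x_0 * exp((mu - sigma^2/2) t + sigma B_t).
With mu = 6, sigma = sqrt(3), x_0 = 7, this gives:
  X_t = 7 * exp((9/2) * t + (sqrt(3)) * B_t).
Since sigma*B_t ~ Normal(0, sigma^2 t), E[exp(sigma*B_t)] = exp(sigma^2 t / 2); so E[X_t] = x_0 * exp((mu - sigma^2/2) t) * exp(sigma^2 t / 2) = x_0 * exp(mu t) = 7*exp(6*t).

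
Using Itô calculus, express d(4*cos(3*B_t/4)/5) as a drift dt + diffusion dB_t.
d(4*cos(3*B_t/4)/5) = (-9*cos(3*B_t/4)/40) dt + (-3*sin(3*B_t/4)/5) dB_t

Itô's formula for f(B_t) gives d f(B_t) = f'(B_t) dB_t + (1/2) f''(B_t) dt. Compute derivatives of f(x) = 4*cos(3*x/4)/5:
  f'(x)  = -3*sin(3*x/4)/5
  f''(x) = -9*cos(3*x/4)/20
Substitute x = B_t and multiply the f'' term by 1/2:
  drift     = (1/2) * (-9*cos(3*x/4)/20) evaluated at B_t = -9*cos(3*B_t/4)/40
  diffusion = (-3*sin(3*x/4)/5) evaluated at B_t = -3*sin(3*B_t/4)/5
Therefore d(4*cos(3*B_t/4)/5) = (-9*cos(3*B_t/4)/40) dt + (-3*sin(3*B_t/4)/5) dB_t.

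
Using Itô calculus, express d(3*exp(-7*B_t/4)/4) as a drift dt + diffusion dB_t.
d(3*exp(-7*B_t/4)/4) = (147*exp(-7*B_t/4)/128) dt + (-21*exp(-7*B_t/4)/16) dB_t

Itô's formula for f(B_t) gives d f(B_t) = f'(B_t) dB_t + (1/2) f''(B_t) dt. Compute derivatives of f(x) = 3*exp(-7*x/4)/4:
  f'(x)  = -21*exp(-7*x/4)/16
  f''(x) = 147*exp(-7*x/4)/64
Substitute x = B_t and multiply the f'' term by 1/2:
  drift     = (1/2) * (147*exp(-7*x/4)/64) evaluated at B_t = 147*exp(-7*B_t/4)/128
  diffusion = (-21*exp(-7*x/4)/16) evaluated at B_t = -21*exp(-7*B_t/4)/16
Therefore d(3*exp(-7*B_t/4)/4) = (147*exp(-7*B_t/4)/128) dt + (-21*exp(-7*B_t/4)/16) dB_t.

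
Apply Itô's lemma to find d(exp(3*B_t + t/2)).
d(exp(3*B_t + t/2)) = (5*exp(3*B_t + t/2)) dt + (3*exp(3*B_t + t/2)) dB_t

Itô's formula for f(t, x): d f(t, B_t) = (f_t + (1/2) f_xx) dt + f_x dB_t. Compute partials of f(t, x) = exp(t/2 + 3*x):
  f_t(t,x)  = exp(t/2 + 3*x)/2
  f_x(t,x)  = 3*exp(t/2 + 3*x)
  f_xx(t,x) = 9*exp(t/2 + 3*x)
Assemble drift = f_t + (1/2) f_xx = 5*exp(t/2 + 3*x) and diffusion = f_x = 3*exp(t/2 + 3*x). Substituting x = B_t:
  d(exp(3*B_t + t/2)) = (5*exp(3*B_t + t/2)) dt + (3*exp(3*B_t + t/2)) dB_t.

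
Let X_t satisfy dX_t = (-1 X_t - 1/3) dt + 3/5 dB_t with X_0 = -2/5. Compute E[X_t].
E[X_t] = -1/3 - exp(-t)/15

Taking expectations and using E[dB_t] = 0, the mean m(t) = E[X_t] satisfies the ODE m'(t) = a m(t) + b with m(0) = x_0. With a = -1, b = -1/3, x_0 = -2/5, the solution is
  m(t) = x_0 * exp(a t) + (b/a) * (exp(a t) - 1)
       = (-2/5) * exp((-1) t) + ((-1/3)/(-1)) * (exp((-1) t) - 1)
       = -1/3 - exp(-t)/15.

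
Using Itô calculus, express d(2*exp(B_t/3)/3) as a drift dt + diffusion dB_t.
d(2*exp(B_t/3)/3) = (exp(B_t/3)/27) dt + (2*exp(B_t/3)/9) dB_t

Itô's formula for f(B_t) gives d f(B_t) = f'(B_t) dB_t + (1/2) f''(B_t) dt. Compute derivatives of f(x) = 2*exp(x/3)/3:
  f'(x)  = 2*exp(x/3)/9
  f''(x) = 2*exp(x/3)/27
Substitute x = B_t and multiply the f'' term by 1/2:
  drift     = (1/2) * (2*exp(x/3)/27) evaluated at B_t = exp(B_t/3)/27
  diffusion = (2*exp(x/3)/9) evaluated at B_t = 2*exp(B_t/3)/9
Therefore d(2*exp(B_t/3)/3) = (exp(B_t/3)/27) dt + (2*exp(B_t/3)/9) dB_t.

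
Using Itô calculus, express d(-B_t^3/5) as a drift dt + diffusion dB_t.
d(-B_t^3/5) = (-3*B_t/5) dt + (-3*B_t^2/5) dB_t

Itô's formula for f(B_t) gives d f(B_t) = f'(B_t) dB_t + (1/2) f''(B_t) dt. Compute derivatives of f(x) = -x^3/5:
  f'(x)  = -3*x^2/5
  f''(x) = -6*x/5
Substitute x = B_t and multiply the f'' term by 1/2:
  drift     = (1/2) * (-6*x/5) evaluated at B_t = -3*B_t/5
  diffusion = (-3*x^2/5) evaluated at B_t = -3*B_t^2/5
Therefore d(-B_t^3/5) = (-3*B_t/5) dt + (-3*B_t^2/5) dB_t.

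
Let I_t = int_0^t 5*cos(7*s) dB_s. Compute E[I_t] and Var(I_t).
E[I_t] = 0; Var(I_t) = 25*t/2 + 25*sin(14*t)/28

The Itô integral of a deterministic integrand f(s) has mean 0 because each increment f(s) * (B_{s+ds} - B_s) has mean 0. By the Itô isometry:
  Var( int_0^t f(s) dB_s ) = E[ (int_0^t f(s) dB_s)^2 ] = int_0^t f(s)^2 ds.
Here f(s) = 5*cos(7*s), so f(s)^2 = 25*cos(7*s)^2. Integrate:
  int_0^t (25*cos(7*s)^2) ds = 25*t/2 + 25*sin(14*t)/28.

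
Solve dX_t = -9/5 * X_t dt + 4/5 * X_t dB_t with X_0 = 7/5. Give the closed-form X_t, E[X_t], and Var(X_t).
X_t = 7/5 * exp((-53/25) t + (4/5) B_t); E[X_t] = 7*exp(-9*t/5)/5; Var(X_t) = (49*exp(16*t/25) - 49)*exp(-18*t/5)/25

For GBM dX = mu X dt + sigma X dB with X_0 = x_0, apply Itô to Y = log X: dY = (mu - sigma^2/2) dt + sigma dB, so Y_t = log(x_0) + (mu - sigma^2/2) t + sigma B_t and hence X_t = x_0 * exp((mu - sigma^2/2) t + sigma B_t).
With mu = -9/5, sigma = 4/5, x_0 = 7/5, this gives:
  X_t = 7/5 * exp((-53/25) * t + (4/5) * B_t).
Since sigma*B_t ~ Normal(0, sigma^2 t), E[exp(sigma*B_t)] = exp(sigma^2 t / 2); so E[X_t] = x_0 * exp((mu - sigma^2/2) t) * exp(sigma^2 t / 2) = x_0 * exp(mu t) = 7*exp(-9*t/5)/5.
Var(X_t) = E[X_t^2] - (E[X_t])^2 = x_0^2 * exp(2 mu t) * (exp(sigma^2 t) - 1) = (49*exp(16*t/25) - 49)*exp(-18*t/5)/25.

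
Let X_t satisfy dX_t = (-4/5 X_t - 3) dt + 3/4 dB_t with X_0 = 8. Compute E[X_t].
E[X_t] = -15/4 + 47*exp(-4*t/5)/4

Taking expectations and using E[dB_t] = 0, the mean m(t) = E[X_t] satisfies the ODE m'(t) = a m(t) + b with m(0) = x_0. With a = -4/5, b = -3, x_0 = 8, the solution is
  m(t) = x_0 * exp(a t) + (b/a) * (exp(a t) - 1)
       = 8 * exp((-4/5) t) + ((-3)/(-4/5)) * (exp((-4/5) t) - 1)
       = -15/4 + 47*exp(-4*t/5)/4.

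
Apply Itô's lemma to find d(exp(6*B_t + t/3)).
d(exp(6*B_t + t/3)) = (55*exp(6*B_t + t/3)/3) dt + (6*exp(6*B_t + t/3)) dB_t

Itô's formula for f(t, x): d f(t, B_t) = (f_t + (1/2) f_xx) dt + f_x dB_t. Compute partials of f(t, x) = exp(t/3 + 6*x):
  f_t(t,x)  = exp(t/3 + 6*x)/3
  f_x(t,x)  = 6*exp(t/3 + 6*x)
  f_xx(t,x) = 36*exp(t/3 + 6*x)
Assemble drift = f_t + (1/2) f_xx = 55*exp(t/3 + 6*x)/3 and diffusion = f_x = 6*exp(t/3 + 6*x). Substituting x = B_t:
  d(exp(6*B_t + t/3)) = (55*exp(6*B_t + t/3)/3) dt + (6*exp(6*B_t + t/3)) dB_t.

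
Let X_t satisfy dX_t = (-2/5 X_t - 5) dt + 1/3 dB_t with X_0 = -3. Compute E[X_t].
E[X_t] = -25/2 + 19*exp(-2*t/5)/2

Taking expectations and using E[dB_t] = 0, the mean m(t) = E[X_t] satisfies the ODE m'(t) = a m(t) + b with m(0) = x_0. With a = -2/5, b = -5, x_0 = -3, the solution is
  m(t) = x_0 * exp(a t) + (b/a) * (exp(a t) - 1)
       = (-3) * exp((-2/5) t) + ((-5)/(-2/5)) * (exp((-2/5) t) - 1)
       = -25/2 + 19*exp(-2*t/5)/2.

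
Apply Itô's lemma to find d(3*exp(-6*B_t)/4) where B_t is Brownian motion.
d(3*exp(-6*B_t)/4) = (27*exp(-6*B_t)/2) dt + (-9*exp(-6*B_t)/2) dB_t

Itô's formula for f(B_t) gives d f(B_t) = f'(B_t) dB_t + (1/2) f''(B_t) dt. Compute derivatives of f(x) = 3*exp(-6*x)/4:
  f'(x)  = -9*exp(-6*x)/2
  f''(x) = 27*exp(-6*x)
Substitute x = B_t and multiply the f'' term by 1/2:
  drift     = (1/2) * (27*exp(-6*x)) evaluated at B_t = 27*exp(-6*B_t)/2
  diffusion = (-9*exp(-6*x)/2) evaluated at B_t = -9*exp(-6*B_t)/2
Therefore d(3*exp(-6*B_t)/4) = (27*exp(-6*B_t)/2) dt + (-9*exp(-6*B_t)/2) dB_t.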